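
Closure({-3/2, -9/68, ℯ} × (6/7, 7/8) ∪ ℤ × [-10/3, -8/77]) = (ℤ × [-10/3, -8/77]) ∪ ({-3/2, -9/68, ℯ} × [6/7, 7/8])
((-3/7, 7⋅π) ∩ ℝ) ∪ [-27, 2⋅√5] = [-27, 7⋅π)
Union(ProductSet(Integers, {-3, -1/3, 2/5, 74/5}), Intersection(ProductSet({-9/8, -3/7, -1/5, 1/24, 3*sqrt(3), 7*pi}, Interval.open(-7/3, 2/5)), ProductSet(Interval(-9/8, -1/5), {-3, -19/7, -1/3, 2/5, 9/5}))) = Union(ProductSet({-9/8, -3/7, -1/5}, {-1/3}), ProductSet(Integers, {-3, -1/3, 2/5, 74/5}))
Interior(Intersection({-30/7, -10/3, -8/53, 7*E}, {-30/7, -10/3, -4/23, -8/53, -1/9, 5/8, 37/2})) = EmptySet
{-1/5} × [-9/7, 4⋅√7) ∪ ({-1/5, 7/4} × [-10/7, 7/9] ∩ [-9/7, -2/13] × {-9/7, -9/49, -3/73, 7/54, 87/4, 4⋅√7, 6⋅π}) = {-1/5} × [-9/7, 4⋅√7)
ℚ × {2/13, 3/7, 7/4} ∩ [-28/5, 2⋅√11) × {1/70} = ∅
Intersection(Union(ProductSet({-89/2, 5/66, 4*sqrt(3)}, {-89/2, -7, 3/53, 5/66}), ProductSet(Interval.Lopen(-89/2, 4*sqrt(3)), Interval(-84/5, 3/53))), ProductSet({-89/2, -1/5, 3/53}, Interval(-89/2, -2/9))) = Union(ProductSet({-89/2}, {-89/2, -7}), ProductSet({-1/5, 3/53}, Interval(-84/5, -2/9)))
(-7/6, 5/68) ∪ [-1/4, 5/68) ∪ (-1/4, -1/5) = (-7/6, 5/68)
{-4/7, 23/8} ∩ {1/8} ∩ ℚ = ∅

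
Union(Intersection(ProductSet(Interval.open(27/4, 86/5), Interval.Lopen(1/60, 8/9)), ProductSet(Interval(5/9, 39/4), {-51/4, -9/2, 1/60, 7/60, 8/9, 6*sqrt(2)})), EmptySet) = ProductSet(Interval.Lopen(27/4, 39/4), {7/60, 8/9})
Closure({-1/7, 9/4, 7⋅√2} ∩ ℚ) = {-1/7, 9/4}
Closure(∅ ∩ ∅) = ∅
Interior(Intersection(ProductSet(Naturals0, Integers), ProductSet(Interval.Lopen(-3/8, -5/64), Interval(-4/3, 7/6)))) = EmptySet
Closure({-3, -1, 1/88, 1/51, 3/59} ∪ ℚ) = ℝ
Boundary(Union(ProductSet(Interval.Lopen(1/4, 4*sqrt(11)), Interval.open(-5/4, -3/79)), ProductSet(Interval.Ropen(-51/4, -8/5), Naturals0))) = Union(ProductSet({1/4, 4*sqrt(11)}, Interval(-5/4, -3/79)), ProductSet(Interval(-51/4, -8/5), Union(Complement(Naturals0, Interval.open(-5/4, -3/79)), Naturals0)), ProductSet(Interval(1/4, 4*sqrt(11)), {-5/4, -3/79}))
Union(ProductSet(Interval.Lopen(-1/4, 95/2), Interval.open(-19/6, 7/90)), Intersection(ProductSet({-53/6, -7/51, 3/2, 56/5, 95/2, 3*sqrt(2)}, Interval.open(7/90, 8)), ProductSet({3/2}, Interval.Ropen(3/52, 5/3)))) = Union(ProductSet({3/2}, Interval.open(7/90, 5/3)), ProductSet(Interval.Lopen(-1/4, 95/2), Interval.open(-19/6, 7/90)))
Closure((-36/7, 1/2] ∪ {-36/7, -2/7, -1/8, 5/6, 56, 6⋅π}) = [-36/7, 1/2] ∪ {5/6, 56, 6⋅π}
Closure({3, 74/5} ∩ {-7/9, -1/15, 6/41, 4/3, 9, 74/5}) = {74/5}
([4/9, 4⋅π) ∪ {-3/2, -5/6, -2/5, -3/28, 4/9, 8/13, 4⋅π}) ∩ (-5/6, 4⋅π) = {-2/5, -3/28} ∪ [4/9, 4⋅π)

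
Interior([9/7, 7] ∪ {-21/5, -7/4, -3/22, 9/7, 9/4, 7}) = (9/7, 7)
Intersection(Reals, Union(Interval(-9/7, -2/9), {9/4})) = Union({9/4}, Interval(-9/7, -2/9))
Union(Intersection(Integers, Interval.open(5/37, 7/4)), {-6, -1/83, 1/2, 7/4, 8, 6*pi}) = Union({-6, -1/83, 1/2, 7/4, 8, 6*pi}, Range(1, 2, 1))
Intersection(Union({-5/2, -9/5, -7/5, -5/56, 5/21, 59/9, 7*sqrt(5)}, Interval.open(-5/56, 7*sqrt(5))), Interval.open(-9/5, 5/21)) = Union({-7/5}, Interval.Ropen(-5/56, 5/21))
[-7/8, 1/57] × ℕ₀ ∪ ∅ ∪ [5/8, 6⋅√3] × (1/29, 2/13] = ([-7/8, 1/57] × ℕ₀) ∪ ([5/8, 6⋅√3] × (1/29, 2/13])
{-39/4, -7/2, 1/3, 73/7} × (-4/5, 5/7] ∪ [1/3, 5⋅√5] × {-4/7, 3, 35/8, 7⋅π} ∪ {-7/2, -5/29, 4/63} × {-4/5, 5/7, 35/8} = ({-7/2, -5/29, 4/63} × {-4/5, 5/7, 35/8}) ∪ ({-39/4, -7/2, 1/3, 73/7} × (-4/5, 5/7]) ∪ ([1/3, 5⋅√5] × {-4/7, 3, 35/8, 7⋅π})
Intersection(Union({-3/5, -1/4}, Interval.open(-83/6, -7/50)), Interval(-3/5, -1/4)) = Interval(-3/5, -1/4)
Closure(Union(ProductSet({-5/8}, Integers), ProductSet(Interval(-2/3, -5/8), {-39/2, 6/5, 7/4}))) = Union(ProductSet({-5/8}, Integers), ProductSet(Interval(-2/3, -5/8), {-39/2, 6/5, 7/4}))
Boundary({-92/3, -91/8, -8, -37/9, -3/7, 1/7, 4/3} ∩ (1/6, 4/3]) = {4/3}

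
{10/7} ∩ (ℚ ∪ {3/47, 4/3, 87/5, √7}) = {10/7}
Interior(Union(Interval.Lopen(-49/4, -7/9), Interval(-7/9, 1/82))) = Interval.open(-49/4, 1/82)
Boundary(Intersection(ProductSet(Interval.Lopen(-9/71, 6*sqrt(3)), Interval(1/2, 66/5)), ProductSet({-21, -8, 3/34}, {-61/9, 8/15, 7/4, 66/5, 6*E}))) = ProductSet({3/34}, {8/15, 7/4, 66/5})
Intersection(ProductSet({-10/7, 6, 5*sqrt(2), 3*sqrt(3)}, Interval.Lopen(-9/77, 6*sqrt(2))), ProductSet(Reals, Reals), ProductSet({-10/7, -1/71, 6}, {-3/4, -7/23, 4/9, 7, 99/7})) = ProductSet({-10/7, 6}, {4/9, 7})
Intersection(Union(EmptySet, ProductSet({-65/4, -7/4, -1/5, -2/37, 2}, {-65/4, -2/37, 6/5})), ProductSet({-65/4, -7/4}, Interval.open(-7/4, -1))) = EmptySet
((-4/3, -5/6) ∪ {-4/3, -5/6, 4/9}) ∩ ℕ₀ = ∅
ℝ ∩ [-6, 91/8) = [-6, 91/8)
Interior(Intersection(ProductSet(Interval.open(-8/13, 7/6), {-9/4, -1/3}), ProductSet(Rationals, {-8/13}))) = EmptySet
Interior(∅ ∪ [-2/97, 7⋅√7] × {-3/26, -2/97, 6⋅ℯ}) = ∅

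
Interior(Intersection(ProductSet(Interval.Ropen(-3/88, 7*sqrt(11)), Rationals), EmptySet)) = EmptySet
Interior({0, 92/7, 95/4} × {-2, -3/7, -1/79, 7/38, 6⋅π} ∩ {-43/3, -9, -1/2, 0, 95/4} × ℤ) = ∅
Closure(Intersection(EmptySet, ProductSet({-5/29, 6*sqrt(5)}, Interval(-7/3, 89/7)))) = EmptySet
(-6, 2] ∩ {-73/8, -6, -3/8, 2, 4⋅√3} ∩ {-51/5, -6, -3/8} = {-3/8}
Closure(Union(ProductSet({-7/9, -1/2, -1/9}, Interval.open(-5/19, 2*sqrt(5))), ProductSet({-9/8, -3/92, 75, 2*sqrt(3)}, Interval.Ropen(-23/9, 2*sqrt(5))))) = Union(ProductSet({-7/9, -1/2, -1/9}, Interval(-5/19, 2*sqrt(5))), ProductSet({-9/8, -3/92, 75, 2*sqrt(3)}, Interval(-23/9, 2*sqrt(5))))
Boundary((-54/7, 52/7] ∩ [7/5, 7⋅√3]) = {7/5, 52/7}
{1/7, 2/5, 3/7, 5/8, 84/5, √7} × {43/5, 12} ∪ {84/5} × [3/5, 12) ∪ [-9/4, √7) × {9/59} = ({84/5} × [3/5, 12)) ∪ ([-9/4, √7) × {9/59}) ∪ ({1/7, 2/5, 3/7, 5/8, 84/5, √7} × {43/5, 12})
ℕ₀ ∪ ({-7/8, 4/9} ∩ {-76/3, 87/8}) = ℕ₀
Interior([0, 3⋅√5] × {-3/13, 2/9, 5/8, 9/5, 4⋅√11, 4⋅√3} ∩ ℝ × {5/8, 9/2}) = ∅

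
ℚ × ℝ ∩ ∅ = ∅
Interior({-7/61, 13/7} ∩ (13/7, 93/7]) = ∅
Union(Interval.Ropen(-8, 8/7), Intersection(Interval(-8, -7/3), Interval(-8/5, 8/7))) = Interval.Ropen(-8, 8/7)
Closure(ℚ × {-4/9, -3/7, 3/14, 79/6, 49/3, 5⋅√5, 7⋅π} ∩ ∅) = ∅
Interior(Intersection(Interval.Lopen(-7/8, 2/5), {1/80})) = EmptySet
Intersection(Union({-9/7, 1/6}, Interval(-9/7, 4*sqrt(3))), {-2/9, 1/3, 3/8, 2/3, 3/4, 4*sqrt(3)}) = {-2/9, 1/3, 3/8, 2/3, 3/4, 4*sqrt(3)}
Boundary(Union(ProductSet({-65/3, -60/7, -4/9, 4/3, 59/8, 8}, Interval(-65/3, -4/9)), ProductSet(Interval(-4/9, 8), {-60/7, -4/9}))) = Union(ProductSet({-65/3, -60/7, -4/9, 4/3, 59/8, 8}, Interval(-65/3, -4/9)), ProductSet(Interval(-4/9, 8), {-60/7, -4/9}))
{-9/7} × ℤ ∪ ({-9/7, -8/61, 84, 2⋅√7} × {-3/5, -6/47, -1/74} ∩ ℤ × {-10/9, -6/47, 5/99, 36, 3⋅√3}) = ({-9/7} × ℤ) ∪ ({84} × {-6/47})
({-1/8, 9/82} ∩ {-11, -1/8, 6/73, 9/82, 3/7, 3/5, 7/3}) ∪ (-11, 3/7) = (-11, 3/7)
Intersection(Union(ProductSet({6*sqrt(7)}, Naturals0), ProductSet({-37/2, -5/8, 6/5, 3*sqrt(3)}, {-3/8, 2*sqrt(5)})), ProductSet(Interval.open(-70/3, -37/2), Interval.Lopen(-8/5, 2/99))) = EmptySet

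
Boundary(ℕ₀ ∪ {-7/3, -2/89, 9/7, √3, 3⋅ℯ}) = {-7/3, -2/89, 9/7, √3, 3⋅ℯ} ∪ ℕ₀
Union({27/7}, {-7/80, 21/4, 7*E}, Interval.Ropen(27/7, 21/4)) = Union({-7/80, 7*E}, Interval(27/7, 21/4))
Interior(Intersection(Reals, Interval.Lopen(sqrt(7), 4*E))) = Interval.open(sqrt(7), 4*E)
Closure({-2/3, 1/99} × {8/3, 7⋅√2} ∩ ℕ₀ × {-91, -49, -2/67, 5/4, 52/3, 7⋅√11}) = ∅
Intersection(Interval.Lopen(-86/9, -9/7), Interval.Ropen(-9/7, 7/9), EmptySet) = EmptySet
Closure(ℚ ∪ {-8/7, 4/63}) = ℝ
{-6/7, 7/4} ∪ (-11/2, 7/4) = (-11/2, 7/4]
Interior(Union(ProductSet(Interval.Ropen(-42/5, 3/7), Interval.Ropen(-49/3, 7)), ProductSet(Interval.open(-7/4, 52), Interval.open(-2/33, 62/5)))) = Union(ProductSet(Interval.open(-42/5, 3/7), Interval.open(-49/3, 7)), ProductSet(Interval.open(-7/4, 52), Interval.open(-2/33, 62/5)))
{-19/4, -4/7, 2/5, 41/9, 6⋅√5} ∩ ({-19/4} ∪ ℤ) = {-19/4}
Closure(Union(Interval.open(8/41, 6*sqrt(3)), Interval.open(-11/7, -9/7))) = Union(Interval(-11/7, -9/7), Interval(8/41, 6*sqrt(3)))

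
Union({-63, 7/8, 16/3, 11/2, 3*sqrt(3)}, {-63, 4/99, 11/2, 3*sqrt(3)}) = {-63, 4/99, 7/8, 16/3, 11/2, 3*sqrt(3)}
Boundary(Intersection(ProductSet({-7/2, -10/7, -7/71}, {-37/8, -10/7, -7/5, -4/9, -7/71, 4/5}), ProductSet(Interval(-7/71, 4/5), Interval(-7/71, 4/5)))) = ProductSet({-7/71}, {-7/71, 4/5})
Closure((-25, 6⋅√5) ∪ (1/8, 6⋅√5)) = [-25, 6⋅√5]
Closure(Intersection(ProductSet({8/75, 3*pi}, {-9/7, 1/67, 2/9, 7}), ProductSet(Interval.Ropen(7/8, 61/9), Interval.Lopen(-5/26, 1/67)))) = EmptySet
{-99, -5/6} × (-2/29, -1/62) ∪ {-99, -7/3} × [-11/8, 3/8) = ({-99, -7/3} × [-11/8, 3/8)) ∪ ({-99, -5/6} × (-2/29, -1/62))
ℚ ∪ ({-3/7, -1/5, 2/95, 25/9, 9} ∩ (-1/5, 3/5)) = ℚ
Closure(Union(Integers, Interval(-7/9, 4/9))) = Union(Integers, Interval(-7/9, 4/9))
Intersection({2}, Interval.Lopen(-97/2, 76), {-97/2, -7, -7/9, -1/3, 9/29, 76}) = EmptySet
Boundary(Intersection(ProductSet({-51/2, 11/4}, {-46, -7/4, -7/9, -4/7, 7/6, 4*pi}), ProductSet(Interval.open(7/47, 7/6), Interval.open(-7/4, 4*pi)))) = EmptySet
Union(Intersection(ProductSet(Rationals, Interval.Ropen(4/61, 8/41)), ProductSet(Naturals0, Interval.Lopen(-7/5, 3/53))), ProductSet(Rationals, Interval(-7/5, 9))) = ProductSet(Rationals, Interval(-7/5, 9))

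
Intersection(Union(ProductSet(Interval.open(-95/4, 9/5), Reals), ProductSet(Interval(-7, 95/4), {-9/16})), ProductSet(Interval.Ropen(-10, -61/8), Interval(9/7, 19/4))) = ProductSet(Interval.Ropen(-10, -61/8), Interval(9/7, 19/4))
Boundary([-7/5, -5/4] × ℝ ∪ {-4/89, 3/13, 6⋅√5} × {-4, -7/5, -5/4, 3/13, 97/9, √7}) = ({-7/5, -5/4} × ℝ) ∪ ({-4/89, 3/13, 6⋅√5} × {-4, -7/5, -5/4, 3/13, 97/9, √7})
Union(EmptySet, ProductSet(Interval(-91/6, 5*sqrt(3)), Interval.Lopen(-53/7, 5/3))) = ProductSet(Interval(-91/6, 5*sqrt(3)), Interval.Lopen(-53/7, 5/3))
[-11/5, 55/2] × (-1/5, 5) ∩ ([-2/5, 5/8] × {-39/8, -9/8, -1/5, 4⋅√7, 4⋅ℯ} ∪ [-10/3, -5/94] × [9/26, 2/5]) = [-11/5, -5/94] × [9/26, 2/5]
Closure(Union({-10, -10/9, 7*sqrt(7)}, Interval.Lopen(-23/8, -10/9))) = Union({-10, 7*sqrt(7)}, Interval(-23/8, -10/9))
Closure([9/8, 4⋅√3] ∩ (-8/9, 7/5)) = [9/8, 7/5]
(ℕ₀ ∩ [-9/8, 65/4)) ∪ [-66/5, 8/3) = [-66/5, 8/3) ∪ {0, 1, …, 16}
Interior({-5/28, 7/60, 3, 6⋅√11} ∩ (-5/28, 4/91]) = ∅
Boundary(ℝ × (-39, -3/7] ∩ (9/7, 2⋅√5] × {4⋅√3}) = ∅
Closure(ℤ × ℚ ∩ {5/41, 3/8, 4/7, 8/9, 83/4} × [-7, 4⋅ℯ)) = ∅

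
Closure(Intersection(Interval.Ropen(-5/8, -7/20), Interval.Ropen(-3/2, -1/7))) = Interval(-5/8, -7/20)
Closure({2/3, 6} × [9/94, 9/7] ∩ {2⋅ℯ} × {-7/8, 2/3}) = ∅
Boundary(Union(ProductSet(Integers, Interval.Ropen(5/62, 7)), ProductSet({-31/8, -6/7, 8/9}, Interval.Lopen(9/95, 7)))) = Union(ProductSet({-31/8, -6/7, 8/9}, Interval(9/95, 7)), ProductSet(Integers, Interval(5/62, 7)))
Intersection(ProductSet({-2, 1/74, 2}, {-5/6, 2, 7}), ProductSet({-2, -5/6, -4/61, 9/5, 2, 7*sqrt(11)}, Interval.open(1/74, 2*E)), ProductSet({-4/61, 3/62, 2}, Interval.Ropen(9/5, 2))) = EmptySet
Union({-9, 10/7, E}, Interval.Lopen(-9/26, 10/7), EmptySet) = Union({-9, E}, Interval.Lopen(-9/26, 10/7))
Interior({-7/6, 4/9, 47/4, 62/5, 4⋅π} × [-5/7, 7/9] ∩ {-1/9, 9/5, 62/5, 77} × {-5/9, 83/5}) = ∅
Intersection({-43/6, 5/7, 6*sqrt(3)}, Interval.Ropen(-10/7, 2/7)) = EmptySet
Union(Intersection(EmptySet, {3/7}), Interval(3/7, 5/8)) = Interval(3/7, 5/8)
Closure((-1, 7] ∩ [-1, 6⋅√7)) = [-1, 7]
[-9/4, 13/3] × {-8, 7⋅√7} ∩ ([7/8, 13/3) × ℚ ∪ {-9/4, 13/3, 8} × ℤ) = ({-9/4} ∪ [7/8, 13/3]) × {-8}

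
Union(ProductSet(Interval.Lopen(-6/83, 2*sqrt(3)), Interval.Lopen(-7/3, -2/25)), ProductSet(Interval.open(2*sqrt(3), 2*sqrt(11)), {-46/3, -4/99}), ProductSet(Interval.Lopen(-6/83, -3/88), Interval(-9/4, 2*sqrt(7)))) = Union(ProductSet(Interval.Lopen(-6/83, -3/88), Interval(-9/4, 2*sqrt(7))), ProductSet(Interval.Lopen(-6/83, 2*sqrt(3)), Interval.Lopen(-7/3, -2/25)), ProductSet(Interval.open(2*sqrt(3), 2*sqrt(11)), {-46/3, -4/99}))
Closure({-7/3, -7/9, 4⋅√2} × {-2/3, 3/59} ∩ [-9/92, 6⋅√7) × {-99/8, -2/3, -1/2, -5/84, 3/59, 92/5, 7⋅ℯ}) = {4⋅√2} × {-2/3, 3/59}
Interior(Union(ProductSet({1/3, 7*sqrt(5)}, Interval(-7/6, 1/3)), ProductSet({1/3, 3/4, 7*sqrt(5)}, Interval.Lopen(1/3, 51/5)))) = EmptySet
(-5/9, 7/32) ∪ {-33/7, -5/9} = {-33/7} ∪ [-5/9, 7/32)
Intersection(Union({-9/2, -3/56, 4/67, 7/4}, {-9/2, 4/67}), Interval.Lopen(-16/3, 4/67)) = {-9/2, -3/56, 4/67}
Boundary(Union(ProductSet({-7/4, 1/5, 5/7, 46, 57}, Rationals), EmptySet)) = ProductSet({-7/4, 1/5, 5/7, 46, 57}, Reals)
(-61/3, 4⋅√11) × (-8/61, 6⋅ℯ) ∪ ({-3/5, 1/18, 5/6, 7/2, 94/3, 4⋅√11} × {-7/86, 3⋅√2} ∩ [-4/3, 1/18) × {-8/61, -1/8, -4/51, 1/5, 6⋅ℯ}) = (-61/3, 4⋅√11) × (-8/61, 6⋅ℯ)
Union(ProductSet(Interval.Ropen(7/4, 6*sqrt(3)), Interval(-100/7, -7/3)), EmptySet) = ProductSet(Interval.Ropen(7/4, 6*sqrt(3)), Interval(-100/7, -7/3))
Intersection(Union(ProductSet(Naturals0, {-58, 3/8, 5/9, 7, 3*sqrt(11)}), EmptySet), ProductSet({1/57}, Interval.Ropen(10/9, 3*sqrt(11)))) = EmptySet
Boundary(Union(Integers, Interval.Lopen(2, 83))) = Complement(Integers, Interval.open(2, 83))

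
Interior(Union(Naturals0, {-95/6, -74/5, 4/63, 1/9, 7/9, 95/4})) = EmptySet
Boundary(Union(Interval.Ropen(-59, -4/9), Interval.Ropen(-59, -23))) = {-59, -4/9}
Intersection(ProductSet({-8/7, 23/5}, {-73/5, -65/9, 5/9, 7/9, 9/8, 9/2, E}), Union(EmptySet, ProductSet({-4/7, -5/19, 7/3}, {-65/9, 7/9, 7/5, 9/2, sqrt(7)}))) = EmptySet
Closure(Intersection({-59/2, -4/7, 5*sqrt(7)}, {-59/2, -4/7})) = {-59/2, -4/7}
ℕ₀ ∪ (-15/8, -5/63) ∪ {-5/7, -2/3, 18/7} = (-15/8, -5/63) ∪ ℕ₀ ∪ {18/7}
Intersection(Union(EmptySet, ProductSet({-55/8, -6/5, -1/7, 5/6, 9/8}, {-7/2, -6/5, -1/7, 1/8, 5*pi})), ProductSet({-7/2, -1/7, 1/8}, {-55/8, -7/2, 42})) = ProductSet({-1/7}, {-7/2})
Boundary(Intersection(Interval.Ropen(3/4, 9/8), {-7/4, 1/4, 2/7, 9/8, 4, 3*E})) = EmptySet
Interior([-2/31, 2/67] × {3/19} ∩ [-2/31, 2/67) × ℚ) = ∅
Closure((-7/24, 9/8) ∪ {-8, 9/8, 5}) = {-8, 5} ∪ [-7/24, 9/8]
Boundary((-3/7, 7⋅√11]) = {-3/7, 7⋅√11}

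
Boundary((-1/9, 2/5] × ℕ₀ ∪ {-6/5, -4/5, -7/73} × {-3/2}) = ({-6/5, -4/5, -7/73} × {-3/2}) ∪ ([-1/9, 2/5] × ℕ₀)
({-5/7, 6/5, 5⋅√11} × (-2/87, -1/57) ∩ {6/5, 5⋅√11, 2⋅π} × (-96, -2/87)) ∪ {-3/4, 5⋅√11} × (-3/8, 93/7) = {-3/4, 5⋅√11} × (-3/8, 93/7)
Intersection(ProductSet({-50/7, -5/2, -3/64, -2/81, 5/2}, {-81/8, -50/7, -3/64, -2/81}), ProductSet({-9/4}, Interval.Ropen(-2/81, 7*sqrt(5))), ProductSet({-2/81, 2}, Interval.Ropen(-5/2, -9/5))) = EmptySet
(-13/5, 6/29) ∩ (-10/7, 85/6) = (-10/7, 6/29)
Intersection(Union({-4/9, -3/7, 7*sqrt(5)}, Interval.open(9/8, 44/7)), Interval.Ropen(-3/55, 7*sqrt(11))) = Union({7*sqrt(5)}, Interval.open(9/8, 44/7))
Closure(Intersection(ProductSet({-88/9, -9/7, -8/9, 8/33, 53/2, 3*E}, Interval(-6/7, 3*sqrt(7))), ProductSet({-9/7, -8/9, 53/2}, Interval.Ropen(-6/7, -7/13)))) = ProductSet({-9/7, -8/9, 53/2}, Interval(-6/7, -7/13))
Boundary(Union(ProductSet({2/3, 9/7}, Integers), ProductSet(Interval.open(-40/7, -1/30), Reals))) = Union(ProductSet({-40/7, -1/30}, Reals), ProductSet({2/3, 9/7}, Integers))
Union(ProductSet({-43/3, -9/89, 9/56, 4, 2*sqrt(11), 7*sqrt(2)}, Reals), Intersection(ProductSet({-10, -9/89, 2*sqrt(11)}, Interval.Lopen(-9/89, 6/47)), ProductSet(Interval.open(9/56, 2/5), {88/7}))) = ProductSet({-43/3, -9/89, 9/56, 4, 2*sqrt(11), 7*sqrt(2)}, Reals)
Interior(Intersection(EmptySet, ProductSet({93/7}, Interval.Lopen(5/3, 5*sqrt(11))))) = EmptySet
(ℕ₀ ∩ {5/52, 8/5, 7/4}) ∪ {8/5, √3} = {8/5, √3}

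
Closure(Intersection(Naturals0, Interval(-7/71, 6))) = Range(0, 7, 1)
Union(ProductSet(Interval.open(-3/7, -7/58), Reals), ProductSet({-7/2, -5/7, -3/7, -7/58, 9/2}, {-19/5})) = Union(ProductSet({-7/2, -5/7, -3/7, -7/58, 9/2}, {-19/5}), ProductSet(Interval.open(-3/7, -7/58), Reals))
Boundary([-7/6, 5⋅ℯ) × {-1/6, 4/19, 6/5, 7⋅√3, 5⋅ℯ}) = [-7/6, 5⋅ℯ] × {-1/6, 4/19, 6/5, 7⋅√3, 5⋅ℯ}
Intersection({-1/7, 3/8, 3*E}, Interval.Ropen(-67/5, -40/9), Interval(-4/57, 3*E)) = EmptySet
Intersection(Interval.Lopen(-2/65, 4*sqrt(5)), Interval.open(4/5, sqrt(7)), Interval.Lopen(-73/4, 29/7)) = Interval.open(4/5, sqrt(7))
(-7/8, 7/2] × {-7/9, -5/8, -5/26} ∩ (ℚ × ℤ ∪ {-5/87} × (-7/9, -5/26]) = {-5/87} × {-5/8, -5/26}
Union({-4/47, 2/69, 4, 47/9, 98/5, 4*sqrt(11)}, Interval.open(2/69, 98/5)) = Union({-4/47}, Interval(2/69, 98/5))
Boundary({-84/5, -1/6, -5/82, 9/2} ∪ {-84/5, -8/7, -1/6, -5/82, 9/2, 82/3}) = {-84/5, -8/7, -1/6, -5/82, 9/2, 82/3}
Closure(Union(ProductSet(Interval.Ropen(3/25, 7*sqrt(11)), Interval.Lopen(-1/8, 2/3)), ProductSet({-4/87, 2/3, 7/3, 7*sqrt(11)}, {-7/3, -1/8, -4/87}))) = Union(ProductSet({3/25, 7*sqrt(11)}, Interval(-1/8, 2/3)), ProductSet({-4/87, 2/3, 7/3, 7*sqrt(11)}, {-7/3, -1/8, -4/87}), ProductSet(Interval(3/25, 7*sqrt(11)), {-1/8, 2/3}), ProductSet(Interval.Ropen(3/25, 7*sqrt(11)), Interval.Lopen(-1/8, 2/3)))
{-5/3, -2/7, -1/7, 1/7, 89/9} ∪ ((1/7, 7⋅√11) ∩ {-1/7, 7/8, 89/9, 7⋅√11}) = {-5/3, -2/7, -1/7, 1/7, 7/8, 89/9}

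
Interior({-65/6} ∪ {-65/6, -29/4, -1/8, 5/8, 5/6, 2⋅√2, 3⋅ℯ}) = ∅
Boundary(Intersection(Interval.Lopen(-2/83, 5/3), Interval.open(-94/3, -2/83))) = EmptySet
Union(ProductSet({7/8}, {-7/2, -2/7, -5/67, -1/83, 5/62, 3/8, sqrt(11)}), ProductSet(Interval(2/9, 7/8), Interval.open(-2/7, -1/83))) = Union(ProductSet({7/8}, {-7/2, -2/7, -5/67, -1/83, 5/62, 3/8, sqrt(11)}), ProductSet(Interval(2/9, 7/8), Interval.open(-2/7, -1/83)))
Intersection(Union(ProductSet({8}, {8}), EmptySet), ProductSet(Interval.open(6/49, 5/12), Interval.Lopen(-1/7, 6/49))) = EmptySet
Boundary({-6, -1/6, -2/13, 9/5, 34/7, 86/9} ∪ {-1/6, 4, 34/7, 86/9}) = {-6, -1/6, -2/13, 9/5, 4, 34/7, 86/9}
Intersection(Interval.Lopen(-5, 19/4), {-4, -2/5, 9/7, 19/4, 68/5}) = {-4, -2/5, 9/7, 19/4}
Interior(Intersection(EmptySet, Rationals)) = EmptySet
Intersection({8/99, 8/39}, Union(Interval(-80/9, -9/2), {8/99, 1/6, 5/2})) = {8/99}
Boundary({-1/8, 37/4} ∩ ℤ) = ∅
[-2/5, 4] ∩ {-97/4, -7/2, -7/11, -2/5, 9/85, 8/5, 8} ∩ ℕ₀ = ∅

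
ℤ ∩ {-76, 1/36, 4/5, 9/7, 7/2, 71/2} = {-76}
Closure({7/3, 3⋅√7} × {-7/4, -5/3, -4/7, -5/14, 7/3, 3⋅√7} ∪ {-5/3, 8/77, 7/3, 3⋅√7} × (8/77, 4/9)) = ({-5/3, 8/77, 7/3, 3⋅√7} × [8/77, 4/9]) ∪ ({7/3, 3⋅√7} × {-7/4, -5/3, -4/7, -5/14, 7/3, 3⋅√7})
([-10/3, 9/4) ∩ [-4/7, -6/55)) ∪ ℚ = ℚ ∪ [-4/7, -6/55]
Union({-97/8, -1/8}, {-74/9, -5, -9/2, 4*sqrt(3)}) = {-97/8, -74/9, -5, -9/2, -1/8, 4*sqrt(3)}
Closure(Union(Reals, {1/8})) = Reals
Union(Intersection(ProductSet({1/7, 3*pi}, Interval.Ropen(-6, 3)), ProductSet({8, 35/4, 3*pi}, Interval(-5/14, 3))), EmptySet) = ProductSet({3*pi}, Interval.Ropen(-5/14, 3))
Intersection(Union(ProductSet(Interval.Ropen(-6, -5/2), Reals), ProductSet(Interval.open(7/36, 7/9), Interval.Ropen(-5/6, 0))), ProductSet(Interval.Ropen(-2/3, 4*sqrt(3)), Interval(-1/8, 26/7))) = ProductSet(Interval.open(7/36, 7/9), Interval.Ropen(-1/8, 0))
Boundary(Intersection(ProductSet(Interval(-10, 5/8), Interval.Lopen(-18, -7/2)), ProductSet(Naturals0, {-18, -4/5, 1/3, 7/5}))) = EmptySet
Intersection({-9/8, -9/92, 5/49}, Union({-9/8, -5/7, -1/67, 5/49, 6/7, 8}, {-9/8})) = {-9/8, 5/49}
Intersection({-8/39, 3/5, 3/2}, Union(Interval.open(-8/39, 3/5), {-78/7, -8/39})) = {-8/39}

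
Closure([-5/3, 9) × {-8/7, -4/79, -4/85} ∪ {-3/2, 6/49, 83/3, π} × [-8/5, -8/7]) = ([-5/3, 9] × {-8/7, -4/79, -4/85}) ∪ ({-3/2, 6/49, 83/3, π} × [-8/5, -8/7])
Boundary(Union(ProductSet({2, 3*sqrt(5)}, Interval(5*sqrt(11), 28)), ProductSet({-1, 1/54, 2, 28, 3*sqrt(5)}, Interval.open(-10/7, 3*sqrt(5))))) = Union(ProductSet({2, 3*sqrt(5)}, Interval(5*sqrt(11), 28)), ProductSet({-1, 1/54, 2, 28, 3*sqrt(5)}, Interval(-10/7, 3*sqrt(5))))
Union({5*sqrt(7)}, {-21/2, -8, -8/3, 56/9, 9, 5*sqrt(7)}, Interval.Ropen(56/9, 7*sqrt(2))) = Union({-21/2, -8, -8/3, 5*sqrt(7)}, Interval.Ropen(56/9, 7*sqrt(2)))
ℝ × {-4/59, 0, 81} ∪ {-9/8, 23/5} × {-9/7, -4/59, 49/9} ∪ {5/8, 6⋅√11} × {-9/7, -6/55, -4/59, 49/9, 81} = (ℝ × {-4/59, 0, 81}) ∪ ({-9/8, 23/5} × {-9/7, -4/59, 49/9}) ∪ ({5/8, 6⋅√11} × {-9/7, -6/55, -4/59, 49/9, 81})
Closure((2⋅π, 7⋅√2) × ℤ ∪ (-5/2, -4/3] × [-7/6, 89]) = ([-5/2, -4/3] × [-7/6, 89]) ∪ ([2⋅π, 7⋅√2] × ℤ)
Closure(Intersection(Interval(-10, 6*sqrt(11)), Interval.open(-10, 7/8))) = Interval(-10, 7/8)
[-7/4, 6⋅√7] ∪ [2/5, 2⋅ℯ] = [-7/4, 6⋅√7]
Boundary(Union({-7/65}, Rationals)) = Reals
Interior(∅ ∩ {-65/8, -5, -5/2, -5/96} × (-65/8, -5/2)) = ∅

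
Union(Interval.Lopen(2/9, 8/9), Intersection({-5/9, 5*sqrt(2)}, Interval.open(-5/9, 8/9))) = Interval.Lopen(2/9, 8/9)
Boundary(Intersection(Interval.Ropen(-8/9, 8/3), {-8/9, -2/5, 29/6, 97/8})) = {-8/9, -2/5}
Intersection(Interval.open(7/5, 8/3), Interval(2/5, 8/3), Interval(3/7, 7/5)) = EmptySet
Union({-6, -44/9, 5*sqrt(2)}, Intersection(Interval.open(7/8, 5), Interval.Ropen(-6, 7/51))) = {-6, -44/9, 5*sqrt(2)}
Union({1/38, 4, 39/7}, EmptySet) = {1/38, 4, 39/7}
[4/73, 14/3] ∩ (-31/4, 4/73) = ∅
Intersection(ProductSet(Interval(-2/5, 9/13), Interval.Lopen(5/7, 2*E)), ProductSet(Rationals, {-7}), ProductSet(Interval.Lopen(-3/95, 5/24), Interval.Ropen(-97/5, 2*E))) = EmptySet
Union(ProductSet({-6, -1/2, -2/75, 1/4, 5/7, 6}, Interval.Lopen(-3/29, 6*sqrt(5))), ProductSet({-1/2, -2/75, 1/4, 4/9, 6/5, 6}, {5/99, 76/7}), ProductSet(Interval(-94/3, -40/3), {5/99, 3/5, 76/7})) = Union(ProductSet({-6, -1/2, -2/75, 1/4, 5/7, 6}, Interval.Lopen(-3/29, 6*sqrt(5))), ProductSet({-1/2, -2/75, 1/4, 4/9, 6/5, 6}, {5/99, 76/7}), ProductSet(Interval(-94/3, -40/3), {5/99, 3/5, 76/7}))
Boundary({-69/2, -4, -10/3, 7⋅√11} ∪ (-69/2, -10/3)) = {-69/2, -10/3, 7⋅√11}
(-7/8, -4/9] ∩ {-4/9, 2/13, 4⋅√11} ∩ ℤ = ∅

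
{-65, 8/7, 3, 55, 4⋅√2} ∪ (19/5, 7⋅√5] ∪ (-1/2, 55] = {-65} ∪ (-1/2, 55]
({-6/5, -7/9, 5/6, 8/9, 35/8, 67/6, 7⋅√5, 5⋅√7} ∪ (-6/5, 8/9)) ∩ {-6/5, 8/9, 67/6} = {-6/5, 8/9, 67/6}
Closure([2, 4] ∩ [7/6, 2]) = {2}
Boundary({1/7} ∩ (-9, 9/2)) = {1/7}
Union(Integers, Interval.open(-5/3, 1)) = Union(Integers, Interval.Lopen(-5/3, 1))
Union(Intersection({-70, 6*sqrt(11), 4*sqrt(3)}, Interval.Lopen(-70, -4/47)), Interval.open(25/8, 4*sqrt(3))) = Interval.open(25/8, 4*sqrt(3))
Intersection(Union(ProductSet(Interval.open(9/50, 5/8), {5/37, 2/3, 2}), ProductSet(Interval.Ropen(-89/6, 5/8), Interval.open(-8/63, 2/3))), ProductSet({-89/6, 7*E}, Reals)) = ProductSet({-89/6}, Interval.open(-8/63, 2/3))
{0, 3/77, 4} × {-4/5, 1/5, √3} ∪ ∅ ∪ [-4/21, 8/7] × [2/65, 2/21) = ({0, 3/77, 4} × {-4/5, 1/5, √3}) ∪ ([-4/21, 8/7] × [2/65, 2/21))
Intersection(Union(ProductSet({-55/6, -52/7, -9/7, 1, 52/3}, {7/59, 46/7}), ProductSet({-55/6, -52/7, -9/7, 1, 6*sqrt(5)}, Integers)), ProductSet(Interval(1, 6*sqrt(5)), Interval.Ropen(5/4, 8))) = Union(ProductSet({1}, {46/7}), ProductSet({1, 6*sqrt(5)}, Range(2, 8, 1)))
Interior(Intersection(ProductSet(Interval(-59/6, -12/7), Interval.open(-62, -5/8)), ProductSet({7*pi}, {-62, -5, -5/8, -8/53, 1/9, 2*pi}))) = EmptySet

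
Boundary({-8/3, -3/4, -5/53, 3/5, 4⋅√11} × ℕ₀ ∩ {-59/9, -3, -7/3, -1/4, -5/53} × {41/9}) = ∅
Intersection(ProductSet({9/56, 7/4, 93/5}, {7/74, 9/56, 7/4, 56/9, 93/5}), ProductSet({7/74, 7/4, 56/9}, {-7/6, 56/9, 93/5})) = ProductSet({7/4}, {56/9, 93/5})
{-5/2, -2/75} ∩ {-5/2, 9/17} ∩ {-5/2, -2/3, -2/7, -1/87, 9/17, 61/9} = {-5/2}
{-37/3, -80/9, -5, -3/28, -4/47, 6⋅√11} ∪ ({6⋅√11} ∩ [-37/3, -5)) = {-37/3, -80/9, -5, -3/28, -4/47, 6⋅√11}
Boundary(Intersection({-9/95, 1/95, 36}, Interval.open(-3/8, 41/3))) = {-9/95, 1/95}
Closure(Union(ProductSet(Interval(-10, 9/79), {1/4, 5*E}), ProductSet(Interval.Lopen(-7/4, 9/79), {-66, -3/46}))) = Union(ProductSet(Interval(-10, 9/79), {1/4, 5*E}), ProductSet(Interval(-7/4, 9/79), {-66, -3/46}))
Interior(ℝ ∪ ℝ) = ℝ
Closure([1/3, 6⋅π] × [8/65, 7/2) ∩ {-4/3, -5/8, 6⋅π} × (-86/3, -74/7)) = ∅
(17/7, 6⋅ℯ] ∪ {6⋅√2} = (17/7, 6⋅ℯ]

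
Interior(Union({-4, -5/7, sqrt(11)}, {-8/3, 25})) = EmptySet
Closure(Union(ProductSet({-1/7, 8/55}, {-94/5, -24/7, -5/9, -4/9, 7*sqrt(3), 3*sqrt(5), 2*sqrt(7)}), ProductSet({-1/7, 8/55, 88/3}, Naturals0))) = Union(ProductSet({-1/7, 8/55}, {-94/5, -24/7, -5/9, -4/9, 7*sqrt(3), 3*sqrt(5), 2*sqrt(7)}), ProductSet({-1/7, 8/55, 88/3}, Naturals0))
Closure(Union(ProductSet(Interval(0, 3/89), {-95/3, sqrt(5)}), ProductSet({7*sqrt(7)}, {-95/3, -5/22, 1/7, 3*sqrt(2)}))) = Union(ProductSet({7*sqrt(7)}, {-95/3, -5/22, 1/7, 3*sqrt(2)}), ProductSet(Interval(0, 3/89), {-95/3, sqrt(5)}))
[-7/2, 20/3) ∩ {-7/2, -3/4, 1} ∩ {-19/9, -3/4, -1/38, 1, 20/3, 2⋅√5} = {-3/4, 1}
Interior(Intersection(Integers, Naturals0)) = EmptySet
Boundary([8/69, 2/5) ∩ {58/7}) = ∅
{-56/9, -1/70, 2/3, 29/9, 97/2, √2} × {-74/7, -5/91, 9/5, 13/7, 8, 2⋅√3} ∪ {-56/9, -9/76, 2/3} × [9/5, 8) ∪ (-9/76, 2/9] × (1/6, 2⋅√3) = ({-56/9, -9/76, 2/3} × [9/5, 8)) ∪ ((-9/76, 2/9] × (1/6, 2⋅√3)) ∪ ({-56/9, -1/70, 2/3, 29/9, 97/2, √2} × {-74/7, -5/91, 9/5, 13/7, 8, 2⋅√3})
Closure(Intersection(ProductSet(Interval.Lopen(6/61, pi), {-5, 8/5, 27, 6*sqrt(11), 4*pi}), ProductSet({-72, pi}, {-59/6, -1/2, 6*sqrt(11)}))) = ProductSet({pi}, {6*sqrt(11)})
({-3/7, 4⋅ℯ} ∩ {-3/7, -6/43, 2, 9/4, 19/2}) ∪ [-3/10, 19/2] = {-3/7} ∪ [-3/10, 19/2]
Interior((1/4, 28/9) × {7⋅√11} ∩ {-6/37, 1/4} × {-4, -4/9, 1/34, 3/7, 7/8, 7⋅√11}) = ∅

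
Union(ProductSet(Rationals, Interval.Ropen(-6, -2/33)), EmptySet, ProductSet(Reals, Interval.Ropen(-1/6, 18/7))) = Union(ProductSet(Rationals, Interval.Ropen(-6, -2/33)), ProductSet(Reals, Interval.Ropen(-1/6, 18/7)))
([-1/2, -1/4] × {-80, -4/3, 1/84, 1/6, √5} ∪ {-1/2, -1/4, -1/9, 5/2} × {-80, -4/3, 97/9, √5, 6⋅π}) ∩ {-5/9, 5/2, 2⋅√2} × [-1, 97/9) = {5/2} × {√5}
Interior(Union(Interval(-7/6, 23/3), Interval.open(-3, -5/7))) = Interval.open(-3, 23/3)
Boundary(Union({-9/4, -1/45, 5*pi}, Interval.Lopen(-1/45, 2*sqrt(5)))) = {-9/4, -1/45, 2*sqrt(5), 5*pi}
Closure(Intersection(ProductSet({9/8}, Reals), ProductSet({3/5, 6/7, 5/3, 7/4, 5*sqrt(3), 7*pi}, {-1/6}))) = EmptySet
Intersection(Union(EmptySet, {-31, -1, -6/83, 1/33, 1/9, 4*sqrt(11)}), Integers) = {-31, -1}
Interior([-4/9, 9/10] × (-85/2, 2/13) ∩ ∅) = ∅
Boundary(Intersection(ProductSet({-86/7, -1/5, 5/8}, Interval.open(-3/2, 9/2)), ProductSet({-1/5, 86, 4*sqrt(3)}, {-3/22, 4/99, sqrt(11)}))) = ProductSet({-1/5}, {-3/22, 4/99, sqrt(11)})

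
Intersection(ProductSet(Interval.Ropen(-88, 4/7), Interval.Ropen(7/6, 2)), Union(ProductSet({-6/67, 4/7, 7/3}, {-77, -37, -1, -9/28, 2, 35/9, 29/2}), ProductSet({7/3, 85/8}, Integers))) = EmptySet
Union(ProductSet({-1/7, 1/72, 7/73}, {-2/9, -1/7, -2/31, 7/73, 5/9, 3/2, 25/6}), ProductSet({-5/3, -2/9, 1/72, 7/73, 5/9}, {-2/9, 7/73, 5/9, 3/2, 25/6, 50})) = Union(ProductSet({-1/7, 1/72, 7/73}, {-2/9, -1/7, -2/31, 7/73, 5/9, 3/2, 25/6}), ProductSet({-5/3, -2/9, 1/72, 7/73, 5/9}, {-2/9, 7/73, 5/9, 3/2, 25/6, 50}))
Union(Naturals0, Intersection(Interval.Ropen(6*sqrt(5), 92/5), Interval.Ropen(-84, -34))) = Naturals0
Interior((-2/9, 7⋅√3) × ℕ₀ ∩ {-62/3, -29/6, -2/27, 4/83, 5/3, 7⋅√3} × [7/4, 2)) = ∅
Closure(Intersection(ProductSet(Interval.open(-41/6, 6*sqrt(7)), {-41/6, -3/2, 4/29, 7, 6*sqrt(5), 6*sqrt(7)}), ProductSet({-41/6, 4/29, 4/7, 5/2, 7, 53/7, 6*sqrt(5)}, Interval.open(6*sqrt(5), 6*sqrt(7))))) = EmptySet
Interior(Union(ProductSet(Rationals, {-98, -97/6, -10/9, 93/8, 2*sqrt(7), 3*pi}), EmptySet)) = EmptySet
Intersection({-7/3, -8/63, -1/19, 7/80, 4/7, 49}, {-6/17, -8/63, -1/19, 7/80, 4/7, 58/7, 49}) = {-8/63, -1/19, 7/80, 4/7, 49}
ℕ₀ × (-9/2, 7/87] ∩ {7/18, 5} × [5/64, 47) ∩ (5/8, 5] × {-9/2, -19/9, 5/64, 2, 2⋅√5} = {5} × {5/64}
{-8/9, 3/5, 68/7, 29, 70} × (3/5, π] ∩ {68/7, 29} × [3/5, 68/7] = {68/7, 29} × (3/5, π]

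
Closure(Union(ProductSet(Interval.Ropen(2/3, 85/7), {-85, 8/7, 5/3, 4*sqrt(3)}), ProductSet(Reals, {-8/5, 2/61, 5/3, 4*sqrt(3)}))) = Union(ProductSet(Interval(2/3, 85/7), {-85, 8/7, 5/3, 4*sqrt(3)}), ProductSet(Reals, {-8/5, 2/61, 5/3, 4*sqrt(3)}))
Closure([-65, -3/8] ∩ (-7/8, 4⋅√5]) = [-7/8, -3/8]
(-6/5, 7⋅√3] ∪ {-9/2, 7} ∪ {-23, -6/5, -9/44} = {-23, -9/2} ∪ [-6/5, 7⋅√3]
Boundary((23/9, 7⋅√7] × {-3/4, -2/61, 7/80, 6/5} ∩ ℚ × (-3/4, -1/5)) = ∅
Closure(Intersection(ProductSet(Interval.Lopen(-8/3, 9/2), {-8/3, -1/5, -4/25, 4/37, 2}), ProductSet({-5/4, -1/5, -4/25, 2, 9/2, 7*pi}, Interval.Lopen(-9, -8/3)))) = ProductSet({-5/4, -1/5, -4/25, 2, 9/2}, {-8/3})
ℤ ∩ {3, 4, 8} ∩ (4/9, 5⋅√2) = {3, 4}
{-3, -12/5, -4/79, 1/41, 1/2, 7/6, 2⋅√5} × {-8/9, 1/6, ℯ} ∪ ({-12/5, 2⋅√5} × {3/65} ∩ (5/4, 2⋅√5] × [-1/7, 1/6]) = ({2⋅√5} × {3/65}) ∪ ({-3, -12/5, -4/79, 1/41, 1/2, 7/6, 2⋅√5} × {-8/9, 1/6, ℯ})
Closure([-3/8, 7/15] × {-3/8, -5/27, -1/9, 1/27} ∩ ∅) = ∅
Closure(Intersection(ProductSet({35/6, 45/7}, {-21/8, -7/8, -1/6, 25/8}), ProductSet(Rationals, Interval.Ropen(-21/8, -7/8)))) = ProductSet({35/6, 45/7}, {-21/8})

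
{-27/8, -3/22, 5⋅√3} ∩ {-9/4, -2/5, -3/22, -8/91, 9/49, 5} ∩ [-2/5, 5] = {-3/22}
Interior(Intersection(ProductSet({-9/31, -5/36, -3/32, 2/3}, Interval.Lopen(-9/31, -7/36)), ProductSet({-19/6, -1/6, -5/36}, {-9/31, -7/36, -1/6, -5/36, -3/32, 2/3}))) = EmptySet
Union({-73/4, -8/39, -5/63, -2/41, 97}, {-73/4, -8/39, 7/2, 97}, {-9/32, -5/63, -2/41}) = {-73/4, -9/32, -8/39, -5/63, -2/41, 7/2, 97}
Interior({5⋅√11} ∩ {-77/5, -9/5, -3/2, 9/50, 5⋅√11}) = ∅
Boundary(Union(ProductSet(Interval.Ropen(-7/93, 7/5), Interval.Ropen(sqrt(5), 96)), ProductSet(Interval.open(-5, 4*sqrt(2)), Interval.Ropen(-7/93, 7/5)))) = Union(ProductSet({-5, 4*sqrt(2)}, Interval(-7/93, 7/5)), ProductSet({-7/93, 7/5}, Interval(sqrt(5), 96)), ProductSet(Interval(-5, 4*sqrt(2)), {-7/93, 7/5}), ProductSet(Interval(-7/93, 7/5), {96, sqrt(5)}))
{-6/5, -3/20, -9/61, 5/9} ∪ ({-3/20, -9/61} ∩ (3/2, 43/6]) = {-6/5, -3/20, -9/61, 5/9}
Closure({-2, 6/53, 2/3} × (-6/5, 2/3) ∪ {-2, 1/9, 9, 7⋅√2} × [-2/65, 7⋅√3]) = ({-2, 6/53, 2/3} × [-6/5, 2/3]) ∪ ({-2, 1/9, 9, 7⋅√2} × [-2/65, 7⋅√3])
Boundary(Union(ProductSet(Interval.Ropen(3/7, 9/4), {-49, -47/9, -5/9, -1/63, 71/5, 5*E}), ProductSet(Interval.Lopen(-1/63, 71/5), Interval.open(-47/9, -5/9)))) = Union(ProductSet({-1/63, 71/5}, Interval(-47/9, -5/9)), ProductSet(Interval(-1/63, 71/5), {-47/9, -5/9}), ProductSet(Interval(3/7, 9/4), {-49, -47/9, -5/9, -1/63, 71/5, 5*E}))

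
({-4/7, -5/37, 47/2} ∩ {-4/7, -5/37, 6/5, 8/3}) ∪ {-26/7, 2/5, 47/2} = {-26/7, -4/7, -5/37, 2/5, 47/2}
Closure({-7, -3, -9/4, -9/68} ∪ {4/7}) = {-7, -3, -9/4, -9/68, 4/7}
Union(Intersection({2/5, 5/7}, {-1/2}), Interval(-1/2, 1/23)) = Interval(-1/2, 1/23)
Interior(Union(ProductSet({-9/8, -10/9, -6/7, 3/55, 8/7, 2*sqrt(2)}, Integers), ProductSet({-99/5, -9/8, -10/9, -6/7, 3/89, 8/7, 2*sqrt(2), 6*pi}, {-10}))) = EmptySet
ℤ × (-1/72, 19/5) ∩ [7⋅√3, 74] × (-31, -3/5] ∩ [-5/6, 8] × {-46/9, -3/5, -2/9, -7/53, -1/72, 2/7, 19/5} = ∅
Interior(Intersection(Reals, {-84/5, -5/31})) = EmptySet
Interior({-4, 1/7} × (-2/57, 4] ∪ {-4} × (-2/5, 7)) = ∅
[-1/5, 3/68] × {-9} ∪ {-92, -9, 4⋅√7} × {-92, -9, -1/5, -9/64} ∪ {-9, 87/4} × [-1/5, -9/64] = ([-1/5, 3/68] × {-9}) ∪ ({-9, 87/4} × [-1/5, -9/64]) ∪ ({-92, -9, 4⋅√7} × {-92, -9, -1/5, -9/64})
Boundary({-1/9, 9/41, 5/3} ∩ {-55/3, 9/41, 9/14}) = {9/41}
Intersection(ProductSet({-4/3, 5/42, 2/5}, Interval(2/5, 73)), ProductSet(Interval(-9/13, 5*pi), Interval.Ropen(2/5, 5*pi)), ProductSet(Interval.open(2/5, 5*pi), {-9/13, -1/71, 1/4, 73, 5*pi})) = EmptySet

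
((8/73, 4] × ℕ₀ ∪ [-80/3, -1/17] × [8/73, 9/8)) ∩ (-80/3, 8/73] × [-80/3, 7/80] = ∅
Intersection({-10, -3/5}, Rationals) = {-10, -3/5}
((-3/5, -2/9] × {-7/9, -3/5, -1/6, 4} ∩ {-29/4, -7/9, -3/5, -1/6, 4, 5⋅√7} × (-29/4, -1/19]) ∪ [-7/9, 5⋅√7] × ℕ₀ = [-7/9, 5⋅√7] × ℕ₀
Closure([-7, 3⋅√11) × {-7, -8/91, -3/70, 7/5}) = [-7, 3⋅√11] × {-7, -8/91, -3/70, 7/5}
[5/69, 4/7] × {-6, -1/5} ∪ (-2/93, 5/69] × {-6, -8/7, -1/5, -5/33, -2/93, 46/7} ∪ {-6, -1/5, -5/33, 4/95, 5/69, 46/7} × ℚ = ({-6, -1/5, -5/33, 4/95, 5/69, 46/7} × ℚ) ∪ ([5/69, 4/7] × {-6, -1/5}) ∪ ((-2/93, 5/69] × {-6, -8/7, -1/5, -5/33, -2/93, 46/7})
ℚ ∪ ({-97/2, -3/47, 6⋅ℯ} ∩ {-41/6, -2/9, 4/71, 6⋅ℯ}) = ℚ ∪ {6⋅ℯ}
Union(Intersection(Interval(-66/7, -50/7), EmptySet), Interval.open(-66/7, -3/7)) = Interval.open(-66/7, -3/7)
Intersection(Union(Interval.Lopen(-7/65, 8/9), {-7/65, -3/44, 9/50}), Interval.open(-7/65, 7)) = Interval.Lopen(-7/65, 8/9)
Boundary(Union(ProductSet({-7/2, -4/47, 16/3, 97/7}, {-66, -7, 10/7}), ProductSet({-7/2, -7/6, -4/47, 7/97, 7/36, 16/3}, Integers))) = Union(ProductSet({-7/2, -4/47, 16/3, 97/7}, {-66, -7, 10/7}), ProductSet({-7/2, -7/6, -4/47, 7/97, 7/36, 16/3}, Integers))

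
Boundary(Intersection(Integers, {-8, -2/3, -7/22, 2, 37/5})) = {-8, 2}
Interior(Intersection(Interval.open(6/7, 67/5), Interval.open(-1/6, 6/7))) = EmptySet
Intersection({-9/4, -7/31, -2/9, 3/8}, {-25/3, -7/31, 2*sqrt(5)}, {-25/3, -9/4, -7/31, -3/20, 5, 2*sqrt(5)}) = {-7/31}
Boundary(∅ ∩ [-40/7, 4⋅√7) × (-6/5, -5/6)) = ∅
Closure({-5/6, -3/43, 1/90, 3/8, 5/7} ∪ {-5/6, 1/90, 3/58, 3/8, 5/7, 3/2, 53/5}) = {-5/6, -3/43, 1/90, 3/58, 3/8, 5/7, 3/2, 53/5}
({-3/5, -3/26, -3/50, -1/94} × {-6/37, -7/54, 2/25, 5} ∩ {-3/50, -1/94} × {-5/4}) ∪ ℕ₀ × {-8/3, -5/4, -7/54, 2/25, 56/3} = ℕ₀ × {-8/3, -5/4, -7/54, 2/25, 56/3}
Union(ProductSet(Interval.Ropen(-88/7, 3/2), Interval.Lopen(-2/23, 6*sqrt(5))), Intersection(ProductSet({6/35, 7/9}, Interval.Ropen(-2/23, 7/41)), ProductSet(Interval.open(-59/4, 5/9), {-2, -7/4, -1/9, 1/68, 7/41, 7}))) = ProductSet(Interval.Ropen(-88/7, 3/2), Interval.Lopen(-2/23, 6*sqrt(5)))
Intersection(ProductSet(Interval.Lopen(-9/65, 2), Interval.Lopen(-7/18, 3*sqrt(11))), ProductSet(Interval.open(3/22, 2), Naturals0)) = ProductSet(Interval.open(3/22, 2), Range(0, 10, 1))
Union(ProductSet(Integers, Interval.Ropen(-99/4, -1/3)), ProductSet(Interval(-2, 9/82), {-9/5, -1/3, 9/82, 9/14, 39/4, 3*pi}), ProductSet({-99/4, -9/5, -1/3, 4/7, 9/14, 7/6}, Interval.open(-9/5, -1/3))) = Union(ProductSet({-99/4, -9/5, -1/3, 4/7, 9/14, 7/6}, Interval.open(-9/5, -1/3)), ProductSet(Integers, Interval.Ropen(-99/4, -1/3)), ProductSet(Interval(-2, 9/82), {-9/5, -1/3, 9/82, 9/14, 39/4, 3*pi}))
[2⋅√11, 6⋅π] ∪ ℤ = ℤ ∪ [2⋅√11, 6⋅π]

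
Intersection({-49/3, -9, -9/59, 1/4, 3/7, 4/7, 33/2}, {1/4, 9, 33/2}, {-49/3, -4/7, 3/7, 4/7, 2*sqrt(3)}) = EmptySet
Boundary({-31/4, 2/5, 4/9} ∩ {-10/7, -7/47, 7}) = ∅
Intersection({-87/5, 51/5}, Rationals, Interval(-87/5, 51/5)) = {-87/5, 51/5}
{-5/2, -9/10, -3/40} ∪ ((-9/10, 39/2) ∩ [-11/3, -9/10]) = {-5/2, -9/10, -3/40}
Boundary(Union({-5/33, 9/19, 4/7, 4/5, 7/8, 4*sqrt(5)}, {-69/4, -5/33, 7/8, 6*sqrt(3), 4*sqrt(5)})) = {-69/4, -5/33, 9/19, 4/7, 4/5, 7/8, 6*sqrt(3), 4*sqrt(5)}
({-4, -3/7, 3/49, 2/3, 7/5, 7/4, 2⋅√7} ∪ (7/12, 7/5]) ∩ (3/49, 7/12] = ∅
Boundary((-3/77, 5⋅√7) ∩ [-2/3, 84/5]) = {-3/77, 5⋅√7}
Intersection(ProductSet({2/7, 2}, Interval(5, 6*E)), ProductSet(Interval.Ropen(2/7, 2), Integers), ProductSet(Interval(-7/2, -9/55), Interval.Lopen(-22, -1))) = EmptySet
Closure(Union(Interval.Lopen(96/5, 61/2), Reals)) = Interval(-oo, oo)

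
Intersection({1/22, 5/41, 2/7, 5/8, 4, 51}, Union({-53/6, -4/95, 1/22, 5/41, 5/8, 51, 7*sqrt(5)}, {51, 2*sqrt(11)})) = {1/22, 5/41, 5/8, 51}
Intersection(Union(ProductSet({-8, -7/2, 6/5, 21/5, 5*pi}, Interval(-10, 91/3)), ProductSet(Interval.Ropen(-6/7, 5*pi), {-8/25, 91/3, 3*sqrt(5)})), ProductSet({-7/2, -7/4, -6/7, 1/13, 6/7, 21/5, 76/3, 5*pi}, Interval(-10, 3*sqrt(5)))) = Union(ProductSet({-7/2, 21/5, 5*pi}, Interval(-10, 3*sqrt(5))), ProductSet({-6/7, 1/13, 6/7, 21/5}, {-8/25, 3*sqrt(5)}))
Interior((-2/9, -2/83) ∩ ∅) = ∅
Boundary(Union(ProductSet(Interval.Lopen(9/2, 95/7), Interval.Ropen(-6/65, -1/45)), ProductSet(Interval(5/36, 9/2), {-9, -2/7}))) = Union(ProductSet({9/2, 95/7}, Interval(-6/65, -1/45)), ProductSet(Interval(5/36, 9/2), {-9, -2/7}), ProductSet(Interval(9/2, 95/7), {-6/65, -1/45}))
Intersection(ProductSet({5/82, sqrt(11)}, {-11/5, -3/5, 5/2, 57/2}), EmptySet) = EmptySet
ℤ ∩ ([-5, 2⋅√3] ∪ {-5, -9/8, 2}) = {-5, -4, …, 3}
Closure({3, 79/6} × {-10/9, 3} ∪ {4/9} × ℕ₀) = ({4/9} × ℕ₀) ∪ ({3, 79/6} × {-10/9, 3})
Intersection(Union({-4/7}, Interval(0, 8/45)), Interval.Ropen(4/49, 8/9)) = Interval(4/49, 8/45)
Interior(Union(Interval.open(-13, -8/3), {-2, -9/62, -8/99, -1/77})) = Interval.open(-13, -8/3)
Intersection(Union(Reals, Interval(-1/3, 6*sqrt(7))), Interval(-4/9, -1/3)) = Interval(-4/9, -1/3)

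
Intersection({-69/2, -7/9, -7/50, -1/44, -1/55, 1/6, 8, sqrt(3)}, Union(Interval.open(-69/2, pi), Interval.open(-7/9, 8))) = {-7/9, -7/50, -1/44, -1/55, 1/6, sqrt(3)}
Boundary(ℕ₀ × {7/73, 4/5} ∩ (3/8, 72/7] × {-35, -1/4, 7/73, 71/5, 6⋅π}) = {1, 2, …, 10} × {7/73}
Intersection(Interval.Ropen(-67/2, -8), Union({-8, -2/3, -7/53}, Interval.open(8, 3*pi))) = EmptySet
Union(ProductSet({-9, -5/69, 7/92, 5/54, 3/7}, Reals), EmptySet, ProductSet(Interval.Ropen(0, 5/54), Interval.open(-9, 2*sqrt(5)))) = Union(ProductSet({-9, -5/69, 7/92, 5/54, 3/7}, Reals), ProductSet(Interval.Ropen(0, 5/54), Interval.open(-9, 2*sqrt(5))))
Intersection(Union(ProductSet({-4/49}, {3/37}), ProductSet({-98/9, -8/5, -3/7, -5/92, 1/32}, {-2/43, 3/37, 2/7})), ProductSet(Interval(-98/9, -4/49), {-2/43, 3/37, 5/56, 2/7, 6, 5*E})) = Union(ProductSet({-4/49}, {3/37}), ProductSet({-98/9, -8/5, -3/7}, {-2/43, 3/37, 2/7}))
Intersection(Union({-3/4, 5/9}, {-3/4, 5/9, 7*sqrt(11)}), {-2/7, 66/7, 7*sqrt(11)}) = {7*sqrt(11)}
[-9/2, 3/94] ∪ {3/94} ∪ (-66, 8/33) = (-66, 8/33)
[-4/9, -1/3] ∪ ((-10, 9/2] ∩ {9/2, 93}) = [-4/9, -1/3] ∪ {9/2}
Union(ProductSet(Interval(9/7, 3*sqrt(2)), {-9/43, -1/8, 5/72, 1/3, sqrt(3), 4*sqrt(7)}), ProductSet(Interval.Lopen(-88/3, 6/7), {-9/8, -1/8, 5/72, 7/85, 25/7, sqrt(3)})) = Union(ProductSet(Interval.Lopen(-88/3, 6/7), {-9/8, -1/8, 5/72, 7/85, 25/7, sqrt(3)}), ProductSet(Interval(9/7, 3*sqrt(2)), {-9/43, -1/8, 5/72, 1/3, sqrt(3), 4*sqrt(7)}))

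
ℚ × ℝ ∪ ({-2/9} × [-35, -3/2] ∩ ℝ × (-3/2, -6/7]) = ℚ × ℝ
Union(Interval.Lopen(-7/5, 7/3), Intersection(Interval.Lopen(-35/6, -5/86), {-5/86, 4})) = Interval.Lopen(-7/5, 7/3)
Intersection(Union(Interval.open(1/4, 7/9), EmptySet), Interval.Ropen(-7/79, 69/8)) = Interval.open(1/4, 7/9)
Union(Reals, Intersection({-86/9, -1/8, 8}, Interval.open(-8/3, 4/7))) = Reals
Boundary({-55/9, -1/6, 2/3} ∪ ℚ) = ℝ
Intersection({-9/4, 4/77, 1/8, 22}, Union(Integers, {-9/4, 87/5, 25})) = {-9/4, 22}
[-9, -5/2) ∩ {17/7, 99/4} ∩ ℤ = ∅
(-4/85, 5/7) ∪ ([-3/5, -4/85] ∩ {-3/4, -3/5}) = {-3/5} ∪ (-4/85, 5/7)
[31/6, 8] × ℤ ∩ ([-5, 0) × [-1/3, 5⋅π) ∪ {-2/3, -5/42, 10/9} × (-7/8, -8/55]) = ∅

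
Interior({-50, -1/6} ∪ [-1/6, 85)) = (-1/6, 85)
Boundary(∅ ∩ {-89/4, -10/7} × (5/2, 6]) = ∅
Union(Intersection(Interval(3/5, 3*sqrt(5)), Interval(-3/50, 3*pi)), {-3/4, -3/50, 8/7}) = Union({-3/4, -3/50}, Interval(3/5, 3*sqrt(5)))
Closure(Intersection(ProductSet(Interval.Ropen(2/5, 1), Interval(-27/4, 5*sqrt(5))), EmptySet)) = EmptySet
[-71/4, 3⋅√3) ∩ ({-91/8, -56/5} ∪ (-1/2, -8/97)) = {-91/8, -56/5} ∪ (-1/2, -8/97)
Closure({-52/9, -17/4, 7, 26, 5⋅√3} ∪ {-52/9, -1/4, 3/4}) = {-52/9, -17/4, -1/4, 3/4, 7, 26, 5⋅√3}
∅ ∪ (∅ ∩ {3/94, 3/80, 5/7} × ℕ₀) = ∅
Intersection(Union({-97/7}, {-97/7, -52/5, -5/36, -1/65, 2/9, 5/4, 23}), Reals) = {-97/7, -52/5, -5/36, -1/65, 2/9, 5/4, 23}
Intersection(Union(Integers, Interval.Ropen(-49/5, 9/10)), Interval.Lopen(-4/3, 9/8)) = Union(Interval.open(-4/3, 9/10), Range(-1, 2, 1))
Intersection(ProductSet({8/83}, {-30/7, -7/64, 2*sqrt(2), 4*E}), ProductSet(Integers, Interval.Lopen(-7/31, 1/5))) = EmptySet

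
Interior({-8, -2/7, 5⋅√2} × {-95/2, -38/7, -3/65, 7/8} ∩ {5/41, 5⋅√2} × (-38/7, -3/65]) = ∅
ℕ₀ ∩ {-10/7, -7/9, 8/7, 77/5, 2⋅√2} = ∅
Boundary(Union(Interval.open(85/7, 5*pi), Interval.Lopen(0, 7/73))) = {0, 7/73, 85/7, 5*pi}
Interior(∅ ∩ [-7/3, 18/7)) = ∅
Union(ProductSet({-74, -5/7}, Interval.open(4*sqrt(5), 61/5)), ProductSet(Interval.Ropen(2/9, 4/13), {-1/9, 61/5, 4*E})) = Union(ProductSet({-74, -5/7}, Interval.open(4*sqrt(5), 61/5)), ProductSet(Interval.Ropen(2/9, 4/13), {-1/9, 61/5, 4*E}))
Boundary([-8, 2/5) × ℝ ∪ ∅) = {-8, 2/5} × ℝ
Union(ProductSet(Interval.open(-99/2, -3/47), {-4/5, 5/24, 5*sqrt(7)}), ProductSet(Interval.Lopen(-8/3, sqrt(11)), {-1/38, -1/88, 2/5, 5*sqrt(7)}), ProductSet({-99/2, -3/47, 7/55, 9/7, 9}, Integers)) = Union(ProductSet({-99/2, -3/47, 7/55, 9/7, 9}, Integers), ProductSet(Interval.open(-99/2, -3/47), {-4/5, 5/24, 5*sqrt(7)}), ProductSet(Interval.Lopen(-8/3, sqrt(11)), {-1/38, -1/88, 2/5, 5*sqrt(7)}))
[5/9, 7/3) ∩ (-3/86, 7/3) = [5/9, 7/3)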